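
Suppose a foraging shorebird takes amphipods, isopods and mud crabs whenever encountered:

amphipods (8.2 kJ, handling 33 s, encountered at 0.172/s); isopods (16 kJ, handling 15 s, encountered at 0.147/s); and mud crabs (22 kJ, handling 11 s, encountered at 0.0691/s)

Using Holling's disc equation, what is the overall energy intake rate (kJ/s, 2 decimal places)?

0.55 kJ/s

R = Σλ_iE_i / (1 + Σλ_ih_i)
Numerator: 0.172×8.2 + 0.147×16 + 0.0691×22 = 5.283
Denominator: 1 + 0.172×33 + 0.147×15 + 0.0691×11 = 9.641
R = 5.283/9.641 = 0.5479 kJ/s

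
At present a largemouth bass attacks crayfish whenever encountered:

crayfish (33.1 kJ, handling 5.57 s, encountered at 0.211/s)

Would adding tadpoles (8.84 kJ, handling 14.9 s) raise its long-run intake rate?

On crayfish alone, R = ΣλE/(1+Σλh) = 6.984/2.175 = 3.211 kJ/s.
tadpoles: E/h = 8.84/14.9 = 0.5933 kJ/s.
Since 0.5933 < R, time spent handling tadpoles is better spent searching.

No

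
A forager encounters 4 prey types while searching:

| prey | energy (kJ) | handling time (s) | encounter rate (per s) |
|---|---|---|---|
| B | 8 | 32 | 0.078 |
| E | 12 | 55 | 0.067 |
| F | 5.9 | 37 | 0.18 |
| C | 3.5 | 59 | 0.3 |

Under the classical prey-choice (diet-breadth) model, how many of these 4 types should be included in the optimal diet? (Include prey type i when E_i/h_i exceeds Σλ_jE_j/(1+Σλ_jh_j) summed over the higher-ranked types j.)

2

Profitabilities (E/h, kJ/s): B 0.25, E 0.218, F 0.159, C 0.0593. Add prey in this order while the next type's profitability exceeds the intake rate on those already taken.
Rate on top 1: 0.1785. E: 0.218 > 0.1785 → include.
Rate on top 2: 0.1989. F: 0.159 < 0.1989 → exclude; stop.
Optimal diet: B, E — 2 of 4 types.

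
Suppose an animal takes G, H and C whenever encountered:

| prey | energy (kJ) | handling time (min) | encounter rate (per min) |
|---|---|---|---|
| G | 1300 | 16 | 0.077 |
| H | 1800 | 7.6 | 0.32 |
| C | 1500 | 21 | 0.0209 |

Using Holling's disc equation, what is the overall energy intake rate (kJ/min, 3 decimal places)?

138.637 kJ/min

R = Σλ_iE_i / (1 + Σλ_ih_i)
Numerator: 0.077×1300 + 0.32×1800 + 0.0209×1500 = 707.5
Denominator: 1 + 0.077×16 + 0.32×7.6 + 0.0209×21 = 5.103
R = 707.5/5.103 = 138.6 kJ/min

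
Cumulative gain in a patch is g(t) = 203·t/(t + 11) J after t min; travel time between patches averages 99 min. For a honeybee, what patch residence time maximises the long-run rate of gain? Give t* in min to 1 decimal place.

33.0 min

Optimal t* satisfies g'(t*) = g(t*)/(T + t*).
g'(t) = 203·11/(t + 11)². Setting 203·11/(t+11)² = 203t/[(t+11)(99+t)] gives 11(99+t) = t(t+11), so t² = 11×99 = 1089.
t* = √1089 = 33 min.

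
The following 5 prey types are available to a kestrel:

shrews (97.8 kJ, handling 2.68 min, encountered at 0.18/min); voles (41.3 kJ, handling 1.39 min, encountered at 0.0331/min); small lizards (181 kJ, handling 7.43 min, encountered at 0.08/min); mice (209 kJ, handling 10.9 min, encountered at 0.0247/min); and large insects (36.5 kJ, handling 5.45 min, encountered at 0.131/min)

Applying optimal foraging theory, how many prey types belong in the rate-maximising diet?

E/h in descending order: shrews 36.5, voles 29.7, small lizards 24.4, mice 19.2, large insects 6.7 kJ/min. The optimal diet is the largest prefix of this list for which every included type satisfies E_i/h_i > R on the types above it.
Rate on top 1: 11.88. voles: 29.7 > 11.88 → include.
Rate on top 2: 12.41. small lizards: 24.4 > 12.41 → include.
Rate on top 3: 15.76. mice: 19.2 > 15.76 → include.
Rate on top 4: 16.14. large insects: 6.7 < 16.14 → exclude; stop.
Optimal diet: shrews, voles, small lizards, mice — 4 of 5 types.

4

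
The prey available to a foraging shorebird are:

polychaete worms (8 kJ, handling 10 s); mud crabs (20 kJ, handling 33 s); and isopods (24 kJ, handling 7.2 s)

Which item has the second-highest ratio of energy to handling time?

In descending order of E/h:
isopods: 24/7.2 = 3.33 kJ/s
polychaete worms: 8/10 = 0.8 kJ/s
mud crabs: 20/33 = 0.606 kJ/s

polychaete worms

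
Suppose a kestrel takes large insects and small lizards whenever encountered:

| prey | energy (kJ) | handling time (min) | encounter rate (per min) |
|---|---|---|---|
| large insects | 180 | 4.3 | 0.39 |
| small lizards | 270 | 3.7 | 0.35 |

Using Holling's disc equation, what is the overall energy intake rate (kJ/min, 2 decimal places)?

41.47 kJ/min

R = Σλ_iE_i / (1 + Σλ_ih_i)
Numerator: 0.39×180 + 0.35×270 = 164.7
Denominator: 1 + 0.39×4.3 + 0.35×3.7 = 3.972
R = 164.7/3.972 = 41.47 kJ/min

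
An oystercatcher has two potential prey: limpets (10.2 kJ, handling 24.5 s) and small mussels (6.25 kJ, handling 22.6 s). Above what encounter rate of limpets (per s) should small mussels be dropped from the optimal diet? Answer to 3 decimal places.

At the threshold, the rate on limpets alone equals the profitability of small mussels: λ·10.2/(1 + λ·24.5) = 6.25/22.6 = 0.2765.
Rearranging, λ(10.2 − 0.2765×24.5) = 0.2765, so λ = 0.2765/3.425 = 0.08075 per s.

0.081 per s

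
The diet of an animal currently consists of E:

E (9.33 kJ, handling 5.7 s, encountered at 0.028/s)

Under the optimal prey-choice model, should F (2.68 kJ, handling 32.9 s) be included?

No

Current rate: (0.028×9.33)/(1 + 0.028×5.7) = 0.2253 kJ/s.
Profitability of F: 2.68/32.9 = 0.08146 kJ/s.
0.08146 < 0.2253, so adding F would lower the average — exclude it.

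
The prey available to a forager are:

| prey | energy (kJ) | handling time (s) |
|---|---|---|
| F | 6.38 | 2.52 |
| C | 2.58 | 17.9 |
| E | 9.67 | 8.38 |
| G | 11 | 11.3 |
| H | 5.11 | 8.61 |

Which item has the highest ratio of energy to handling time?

Profitability E/h (kJ/s): F = 6.38/2.52 = 2.53, C = 2.58/17.9 = 0.144, E = 9.67/8.38 = 1.15, G = 11/11.3 = 0.973, H = 5.11/8.61 = 0.593.
Ranked: F > E > G > H > C.

F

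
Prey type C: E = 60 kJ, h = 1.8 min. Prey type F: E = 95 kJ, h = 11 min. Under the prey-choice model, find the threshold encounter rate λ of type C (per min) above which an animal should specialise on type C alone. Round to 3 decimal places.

The zero-one rule: include type F iff E₂/h₂ > λE₁/(1+λh₁). Equality gives the switch point.
λE₁h₂ = E₂ + λE₂h₁ ⇒ λ = E₂/(E₁h₂ − E₂h₁) = 95/(660 − 171) = 0.1943 per min.

0.194 per min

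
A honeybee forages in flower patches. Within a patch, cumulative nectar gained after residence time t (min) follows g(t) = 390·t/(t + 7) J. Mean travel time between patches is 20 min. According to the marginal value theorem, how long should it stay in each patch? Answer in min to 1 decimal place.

Optimal t* satisfies g'(t*) = g(t*)/(T + t*).
g'(t) = 390·7/(t + 7)². Setting 390·7/(t+7)² = 390t/[(t+7)(20+t)] gives 7(20+t) = t(t+7), so t² = 7×20 = 140.
t* = √140 = 11.83 min.

11.8 min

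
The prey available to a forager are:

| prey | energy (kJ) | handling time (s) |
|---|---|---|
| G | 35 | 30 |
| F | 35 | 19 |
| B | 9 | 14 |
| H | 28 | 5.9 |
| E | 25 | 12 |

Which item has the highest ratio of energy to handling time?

In descending order of E/h:
H: 28/5.9 = 4.75 kJ/s
E: 25/12 = 2.08 kJ/s
F: 35/19 = 1.84 kJ/s
G: 35/30 = 1.17 kJ/s
B: 9/14 = 0.643 kJ/s

H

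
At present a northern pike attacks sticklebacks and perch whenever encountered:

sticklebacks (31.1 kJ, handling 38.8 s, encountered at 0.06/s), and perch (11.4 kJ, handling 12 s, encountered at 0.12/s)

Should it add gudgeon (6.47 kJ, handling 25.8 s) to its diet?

On sticklebacks and perch alone, R = ΣλE/(1+Σλh) = 3.234/4.768 = 0.6783 kJ/s.
gudgeon: E/h = 6.47/25.8 = 0.2508 kJ/s.
Since 0.2508 < R, time spent handling gudgeon is better spent searching.

No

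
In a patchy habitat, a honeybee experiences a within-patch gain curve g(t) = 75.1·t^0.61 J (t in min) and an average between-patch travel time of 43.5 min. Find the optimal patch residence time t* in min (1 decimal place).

Optimal t* satisfies g'(t*) = g(t*)/(T + t*).
g'(t) = 0.61·75.1·t^-0.39. Setting 0.61·75.1·t^-0.39 = 75.1·t^0.61/(43.5+t) gives 0.61(43.5+t) = t, so 0.39·t = 0.61×43.5.
t* = 0.61×43.5/0.39 = 68.04 min.

68.0 min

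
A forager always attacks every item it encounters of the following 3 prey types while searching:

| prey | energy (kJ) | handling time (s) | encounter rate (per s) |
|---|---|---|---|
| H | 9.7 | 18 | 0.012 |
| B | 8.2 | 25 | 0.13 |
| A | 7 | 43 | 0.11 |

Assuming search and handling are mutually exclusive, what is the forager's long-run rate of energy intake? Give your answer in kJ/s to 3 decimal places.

R = Σλ_iE_i / (1 + Σλ_ih_i)
Numerator: 0.012×9.7 + 0.13×8.2 + 0.11×7 = 1.952
Denominator: 1 + 0.012×18 + 0.13×25 + 0.11×43 = 9.196
R = 1.952/9.196 = 0.2123 kJ/s

0.212 kJ/s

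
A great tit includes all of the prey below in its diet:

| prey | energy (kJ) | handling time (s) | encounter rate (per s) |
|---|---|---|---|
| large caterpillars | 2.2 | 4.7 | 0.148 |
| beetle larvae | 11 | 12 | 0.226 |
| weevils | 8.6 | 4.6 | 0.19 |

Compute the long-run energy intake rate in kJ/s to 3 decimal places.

Energy encountered per unit search time: 0.148×2.2 + 0.226×11 + 0.19×8.6 = 4.446 kJ/s.
Handling time per unit search time: 0.148×4.7 + 0.226×12 + 0.19×4.6 = 4.282.
Rate = 4.446/(1 + 4.282) = 0.8417 kJ/s.

0.842 kJ/s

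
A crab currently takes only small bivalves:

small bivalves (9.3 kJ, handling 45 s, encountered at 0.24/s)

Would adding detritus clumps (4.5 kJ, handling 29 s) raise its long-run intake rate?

On small bivalves alone, R = ΣλE/(1+Σλh) = 2.232/11.8 = 0.1892 kJ/s.
detritus clumps: E/h = 4.5/29 = 0.1552 kJ/s.
0.1552 < 0.1892, so adding detritus clumps would lower the average — exclude it.

No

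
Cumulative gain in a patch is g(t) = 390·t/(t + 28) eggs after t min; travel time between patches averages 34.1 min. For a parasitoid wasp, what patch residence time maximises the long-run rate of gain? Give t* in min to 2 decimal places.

30.90 min

Optimal t* satisfies g'(t*) = g(t*)/(T + t*).
g'(t) = 390·28/(t + 28)². Setting 390·28/(t+28)² = 390t/[(t+28)(34.1+t)] gives 28(34.1+t) = t(t+28), so t² = 28×34.1 = 954.8.
t* = √954.8 = 30.9 min.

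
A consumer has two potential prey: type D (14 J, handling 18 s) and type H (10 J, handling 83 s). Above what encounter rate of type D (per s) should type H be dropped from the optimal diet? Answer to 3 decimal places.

Drop type H once their profitability E₂/h₂ falls below the rate achievable on type D alone: E₂/h₂ = λE₁/(1 + λh₁).
Solve for λ: λE₁h₂ = E₂(1 + λh₁) → λ(E₁h₂ − E₂h₁) = E₂ → λ = E₂/(E₁h₂ − E₂h₁).
λ = 10/(14×83 − 10×18) = 10/982 = 0.01018 per s.

0.010 per s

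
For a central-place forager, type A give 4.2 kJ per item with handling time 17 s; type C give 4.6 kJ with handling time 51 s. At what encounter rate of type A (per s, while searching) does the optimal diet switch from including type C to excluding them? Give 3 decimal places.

0.034 per s

The zero-one rule: include type C iff E₂/h₂ > λE₁/(1+λh₁). Equality gives the switch point.
λE₁h₂ = E₂ + λE₂h₁ ⇒ λ = E₂/(E₁h₂ − E₂h₁) = 4.6/(214.2 − 78.2) = 0.03382 per s.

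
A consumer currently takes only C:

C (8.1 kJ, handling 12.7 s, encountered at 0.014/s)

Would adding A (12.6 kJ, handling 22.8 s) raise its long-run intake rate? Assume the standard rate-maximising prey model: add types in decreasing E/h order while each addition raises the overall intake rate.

Intake rate on the current diet: R = (0.014×8.1) / (1 + 0.014×12.7) = 0.1134/1.178 = 0.09628 kJ/s.
Profitability of A: 12.6/22.8 = 0.5526 kJ/s.
Since 0.5526 > R, including A increases the long-run rate.

Yes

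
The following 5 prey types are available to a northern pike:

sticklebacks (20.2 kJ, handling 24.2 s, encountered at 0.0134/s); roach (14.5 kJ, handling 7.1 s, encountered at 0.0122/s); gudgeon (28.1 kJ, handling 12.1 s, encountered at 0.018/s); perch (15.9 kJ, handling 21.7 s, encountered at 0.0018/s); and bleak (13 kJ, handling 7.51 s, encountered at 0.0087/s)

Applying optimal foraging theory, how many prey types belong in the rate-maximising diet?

Profitabilities (E/h, kJ/s): gudgeon 2.32, roach 2.04, bleak 1.73, sticklebacks 0.835, perch 0.733. Add prey in this order while the next type's profitability exceeds the intake rate on those already taken.
Rate on top 1: 0.4153. roach: 2.04 > 0.4153 → include.
Rate on top 2: 0.5234. bleak: 1.73 > 0.5234 → include.
Rate on top 3: 0.581. sticklebacks: 0.835 > 0.581 → include.
Rate on top 4: 0.6295. perch: 0.733 > 0.6295 → include.
Optimal diet: gudgeon, roach, bleak, sticklebacks, perch — 5 of 5 types.

5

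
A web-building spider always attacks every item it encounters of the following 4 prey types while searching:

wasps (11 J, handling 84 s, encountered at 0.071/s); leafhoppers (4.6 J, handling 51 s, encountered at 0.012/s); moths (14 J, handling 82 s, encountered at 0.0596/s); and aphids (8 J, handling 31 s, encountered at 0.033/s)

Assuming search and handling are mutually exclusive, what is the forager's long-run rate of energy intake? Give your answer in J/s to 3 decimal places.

0.143 J/s

R = Σλ_iE_i / (1 + Σλ_ih_i)
Numerator: 0.071×11 + 0.012×4.6 + 0.0596×14 + 0.033×8 = 1.935
Denominator: 1 + 0.071×84 + 0.012×51 + 0.0596×82 + 0.033×31 = 13.49
R = 1.935/13.49 = 0.1435 J/s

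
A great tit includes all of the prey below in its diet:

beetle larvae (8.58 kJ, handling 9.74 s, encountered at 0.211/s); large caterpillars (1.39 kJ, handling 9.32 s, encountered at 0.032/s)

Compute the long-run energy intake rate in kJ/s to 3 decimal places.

0.553 kJ/s

Energy encountered per unit search time: 0.211×8.58 + 0.032×1.39 = 1.855 kJ/s.
Handling time per unit search time: 0.211×9.74 + 0.032×9.32 = 2.353.
Rate = 1.855/(1 + 2.353) = 0.5531 kJ/s.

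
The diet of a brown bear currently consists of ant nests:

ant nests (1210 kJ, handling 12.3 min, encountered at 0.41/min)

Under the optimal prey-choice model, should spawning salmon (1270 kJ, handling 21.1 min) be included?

No

On ant nests alone, R = ΣλE/(1+Σλh) = 496.1/6.043 = 82.09 kJ/min.
Profitability of spawning salmon: 1270/21.1 = 60.19 kJ/min.
60.19 < 82.09, so adding spawning salmon would lower the average — exclude it.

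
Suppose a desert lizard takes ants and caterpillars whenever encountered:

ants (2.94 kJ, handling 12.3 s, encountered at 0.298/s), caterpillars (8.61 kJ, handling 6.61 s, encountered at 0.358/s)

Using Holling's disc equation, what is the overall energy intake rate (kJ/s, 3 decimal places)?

R = (0.298×2.94 + 0.358×8.61) / (1 + 0.298×12.3 + 0.358×6.61) = 3.958/7.032 = 0.5629 kJ/s.

0.563 kJ/s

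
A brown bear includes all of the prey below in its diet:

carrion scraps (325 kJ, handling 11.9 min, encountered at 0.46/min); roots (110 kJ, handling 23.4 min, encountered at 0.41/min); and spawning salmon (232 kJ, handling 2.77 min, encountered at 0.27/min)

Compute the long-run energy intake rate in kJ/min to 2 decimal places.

15.30 kJ/min

R = Σλ_iE_i / (1 + Σλ_ih_i)
Numerator: 0.46×325 + 0.41×110 + 0.27×232 = 257.2
Denominator: 1 + 0.46×11.9 + 0.41×23.4 + 0.27×2.77 = 16.82
R = 257.2/16.82 = 15.3 kJ/min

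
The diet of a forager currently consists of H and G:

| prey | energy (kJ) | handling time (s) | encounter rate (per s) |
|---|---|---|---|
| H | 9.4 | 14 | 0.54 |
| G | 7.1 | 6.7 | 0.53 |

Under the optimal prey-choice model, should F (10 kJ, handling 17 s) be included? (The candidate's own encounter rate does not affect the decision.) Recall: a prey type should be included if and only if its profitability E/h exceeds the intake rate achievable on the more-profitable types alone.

Current rate: (0.54×9.4 + 0.53×7.1)/(1 + 0.54×14 + 0.53×6.7) = 0.7298 kJ/s.
F: E/h = 10/17 = 0.5882 kJ/s.
Since 0.5882 < R, time spent handling F is better spent searching.

No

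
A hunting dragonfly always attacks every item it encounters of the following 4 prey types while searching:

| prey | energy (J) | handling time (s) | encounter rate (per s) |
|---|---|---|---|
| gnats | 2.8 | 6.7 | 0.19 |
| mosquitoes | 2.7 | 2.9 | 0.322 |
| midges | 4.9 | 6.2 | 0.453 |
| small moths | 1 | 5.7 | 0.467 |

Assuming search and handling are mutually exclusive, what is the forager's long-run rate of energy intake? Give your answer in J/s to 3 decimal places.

0.471 J/s

Energy encountered per unit search time: 0.19×2.8 + 0.322×2.7 + 0.453×4.9 + 0.467×1 = 4.088 J/s.
Handling time per unit search time: 0.19×6.7 + 0.322×2.9 + 0.453×6.2 + 0.467×5.7 = 7.677.
Rate = 4.088/(1 + 7.677) = 0.4711 J/s.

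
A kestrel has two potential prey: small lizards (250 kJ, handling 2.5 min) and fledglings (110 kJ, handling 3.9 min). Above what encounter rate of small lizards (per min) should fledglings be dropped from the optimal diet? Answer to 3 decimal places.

0.157 per min

The zero-one rule: include fledglings iff E₂/h₂ > λE₁/(1+λh₁). Equality gives the switch point.
λE₁h₂ = E₂ + λE₂h₁ ⇒ λ = E₂/(E₁h₂ − E₂h₁) = 110/(975 − 275) = 0.1571 per min.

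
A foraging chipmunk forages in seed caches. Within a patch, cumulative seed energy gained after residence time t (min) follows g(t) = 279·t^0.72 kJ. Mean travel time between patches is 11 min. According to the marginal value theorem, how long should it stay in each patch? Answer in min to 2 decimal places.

28.29 min

Maximise g(t)/(T+t): set derivative to zero → g'(t)(T+t) = g(t).
g'(t) = 0.72·279·t^-0.28. Setting 0.72·279·t^-0.28 = 279·t^0.72/(11+t) gives 0.72(11+t) = t, so 0.28·t = 0.72×11.
t* = 0.72×11/0.28 = 28.29 min.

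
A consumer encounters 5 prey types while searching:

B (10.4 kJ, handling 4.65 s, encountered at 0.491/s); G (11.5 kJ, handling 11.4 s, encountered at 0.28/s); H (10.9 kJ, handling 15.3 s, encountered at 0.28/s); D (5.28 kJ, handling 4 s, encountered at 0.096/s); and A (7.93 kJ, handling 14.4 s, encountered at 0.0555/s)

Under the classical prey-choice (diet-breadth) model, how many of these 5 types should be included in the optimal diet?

1

E/h in descending order: B 2.24, D 1.32, G 1.01, H 0.712, A 0.551 kJ/s. The optimal diet is the largest prefix of this list for which every included type satisfies E_i/h_i > R on the types above it.
Rate on top 1: 1.555. D: 1.32 < 1.555 → exclude; stop.
Optimal diet: B — 1 of 5 types.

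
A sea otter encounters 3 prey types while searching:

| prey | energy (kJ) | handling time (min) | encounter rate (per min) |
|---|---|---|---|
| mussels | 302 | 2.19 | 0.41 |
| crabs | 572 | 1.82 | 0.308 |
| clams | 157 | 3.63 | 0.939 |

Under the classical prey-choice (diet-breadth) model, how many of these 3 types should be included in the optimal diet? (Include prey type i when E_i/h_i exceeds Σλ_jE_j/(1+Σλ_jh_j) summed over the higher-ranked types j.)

Profitabilities (E/h, kJ/min): crabs 314, mussels 138, clams 43.3. Add prey in this order while the next type's profitability exceeds the intake rate on those already taken.
Rate on top 1: 112.9. mussels: 138 > 112.9 → include.
Rate on top 2: 122. clams: 43.3 < 122 → exclude; stop.
Optimal diet: crabs, mussels — 2 of 3 types.

2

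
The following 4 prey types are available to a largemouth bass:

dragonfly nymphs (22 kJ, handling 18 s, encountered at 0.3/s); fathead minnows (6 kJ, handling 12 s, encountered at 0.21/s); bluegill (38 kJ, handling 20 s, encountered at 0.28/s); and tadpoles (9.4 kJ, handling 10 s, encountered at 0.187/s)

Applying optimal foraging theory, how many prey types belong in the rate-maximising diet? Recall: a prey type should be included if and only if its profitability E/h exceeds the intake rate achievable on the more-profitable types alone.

Rank by E/h (kJ/s): bluegill 1.9, dragonfly nymphs 1.22, tadpoles 0.94, fathead minnows 0.5. Include each in turn until the next type's E/h falls below the running intake rate.
Rate on top 1: 1.612. dragonfly nymphs: 1.22 < 1.612 → exclude; stop.
Optimal diet: bluegill — 1 of 4 types.

1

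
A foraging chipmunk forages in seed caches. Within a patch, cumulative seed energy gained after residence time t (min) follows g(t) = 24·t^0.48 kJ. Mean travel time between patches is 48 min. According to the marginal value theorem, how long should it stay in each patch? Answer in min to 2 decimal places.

44.31 min

Optimal t* satisfies g'(t*) = g(t*)/(T + t*).
g'(t) = 0.48·24·t^-0.52. Setting 0.48·24·t^-0.52 = 24·t^0.48/(48+t) gives 0.48(48+t) = t, so 0.52·t = 0.48×48.
t* = 0.48×48/0.52 = 44.31 min.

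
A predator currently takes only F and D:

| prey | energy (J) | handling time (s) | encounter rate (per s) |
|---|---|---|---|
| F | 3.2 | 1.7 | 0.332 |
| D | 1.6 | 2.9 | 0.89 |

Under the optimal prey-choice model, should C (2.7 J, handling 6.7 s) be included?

Current rate: (0.332×3.2 + 0.89×1.6)/(1 + 0.332×1.7 + 0.89×2.9) = 0.5998 J/s.
Profitability of C: 2.7/6.7 = 0.403 J/s.
0.403 < 0.5998, so adding C would lower the average — exclude it.

No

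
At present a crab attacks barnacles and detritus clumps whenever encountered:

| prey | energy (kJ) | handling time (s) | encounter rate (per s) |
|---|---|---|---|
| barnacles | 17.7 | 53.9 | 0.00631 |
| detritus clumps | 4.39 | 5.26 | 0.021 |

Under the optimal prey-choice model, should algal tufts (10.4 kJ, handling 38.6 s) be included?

Intake rate on the current diet: R = (0.00631×17.7 + 0.021×4.39) / (1 + 0.00631×53.9 + 0.021×5.26) = 0.2039/1.451 = 0.1405 kJ/s.
algal tufts: E/h = 10.4/38.6 = 0.2694 kJ/s.
Since 0.2694 > R, including algal tufts increases the long-run rate.

Yes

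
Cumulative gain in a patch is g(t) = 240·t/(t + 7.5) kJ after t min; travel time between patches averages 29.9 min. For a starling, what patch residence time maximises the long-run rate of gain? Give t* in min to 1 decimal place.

Maximise g(t)/(T+t): set derivative to zero → g'(t)(T+t) = g(t).
g'(t) = 240·7.5/(t + 7.5)². Setting 240·7.5/(t+7.5)² = 240t/[(t+7.5)(29.9+t)] gives 7.5(29.9+t) = t(t+7.5), so t² = 7.5×29.9 = 224.2.
t* = √224.2 = 14.97 min.

15.0 min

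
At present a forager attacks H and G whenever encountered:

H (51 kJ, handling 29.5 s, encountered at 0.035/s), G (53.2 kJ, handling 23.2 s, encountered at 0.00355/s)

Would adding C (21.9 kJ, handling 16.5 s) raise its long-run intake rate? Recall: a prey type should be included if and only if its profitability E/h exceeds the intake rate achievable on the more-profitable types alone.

Yes

Intake rate on the current diet: R = (0.035×51 + 0.00355×53.2) / (1 + 0.035×29.5 + 0.00355×23.2) = 1.974/2.115 = 0.9333 kJ/s.
Profitability of C: 21.9/16.5 = 1.327 kJ/s.
Since 1.327 > R, including C increases the long-run rate.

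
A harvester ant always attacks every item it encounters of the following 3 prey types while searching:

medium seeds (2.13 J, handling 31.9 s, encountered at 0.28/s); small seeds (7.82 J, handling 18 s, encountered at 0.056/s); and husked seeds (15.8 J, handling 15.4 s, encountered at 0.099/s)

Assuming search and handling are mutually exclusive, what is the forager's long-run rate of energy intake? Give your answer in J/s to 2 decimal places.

0.21 J/s

R = (0.28×2.13 + 0.056×7.82 + 0.099×15.8) / (1 + 0.28×31.9 + 0.056×18 + 0.099×15.4) = 2.599/12.46 = 0.2085 J/s.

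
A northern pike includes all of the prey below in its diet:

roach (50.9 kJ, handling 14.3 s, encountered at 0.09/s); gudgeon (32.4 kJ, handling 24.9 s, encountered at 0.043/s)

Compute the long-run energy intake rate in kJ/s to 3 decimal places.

1.779 kJ/s

R = (0.09×50.9 + 0.043×32.4) / (1 + 0.09×14.3 + 0.043×24.9) = 5.974/3.358 = 1.779 kJ/s.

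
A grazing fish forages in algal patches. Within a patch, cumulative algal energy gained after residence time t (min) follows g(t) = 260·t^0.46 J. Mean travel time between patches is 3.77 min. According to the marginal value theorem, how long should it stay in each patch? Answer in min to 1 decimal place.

Maximise g(t)/(T+t): set derivative to zero → g'(t)(T+t) = g(t).
g'(t) = 0.46·260·t^-0.54. Setting 0.46·260·t^-0.54 = 260·t^0.46/(3.77+t) gives 0.46(3.77+t) = t, so 0.54·t = 0.46×3.77.
t* = 0.46×3.77/0.54 = 3.211 min.

3.2 min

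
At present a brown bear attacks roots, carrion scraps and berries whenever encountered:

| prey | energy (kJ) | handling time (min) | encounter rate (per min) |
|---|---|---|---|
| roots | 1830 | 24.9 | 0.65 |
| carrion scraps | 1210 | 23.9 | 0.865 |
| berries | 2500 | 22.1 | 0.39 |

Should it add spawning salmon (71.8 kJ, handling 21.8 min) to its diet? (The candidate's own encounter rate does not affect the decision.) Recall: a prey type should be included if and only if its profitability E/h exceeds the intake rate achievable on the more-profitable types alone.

Intake rate on the current diet: R = (0.65×1830 + 0.865×1210 + 0.39×2500) / (1 + 0.65×24.9 + 0.865×23.9 + 0.39×22.1) = 3211/46.48 = 69.09 kJ/min.
spawning salmon: E/h = 71.8/21.8 = 3.294 kJ/min.
3.294 < 69.09, so adding spawning salmon would lower the average — exclude it.

No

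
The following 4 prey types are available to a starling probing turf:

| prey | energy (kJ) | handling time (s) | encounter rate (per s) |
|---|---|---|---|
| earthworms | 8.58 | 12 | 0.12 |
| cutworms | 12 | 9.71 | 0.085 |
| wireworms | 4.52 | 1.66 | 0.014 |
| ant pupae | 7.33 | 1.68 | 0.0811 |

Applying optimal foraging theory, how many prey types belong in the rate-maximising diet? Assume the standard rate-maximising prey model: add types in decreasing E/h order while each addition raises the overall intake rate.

Rank by E/h (kJ/s): ant pupae 4.36, wireworms 2.72, cutworms 1.24, earthworms 0.715. Include each in turn until the next type's E/h falls below the running intake rate.
Rate on top 1: 0.5232. wireworms: 2.72 > 0.5232 → include.
Rate on top 2: 0.5673. cutworms: 1.24 > 0.5673 → include.
Rate on top 3: 0.8453. earthworms: 0.715 < 0.8453 → exclude; stop.
Optimal diet: ant pupae, wireworms, cutworms — 3 of 4 types.

3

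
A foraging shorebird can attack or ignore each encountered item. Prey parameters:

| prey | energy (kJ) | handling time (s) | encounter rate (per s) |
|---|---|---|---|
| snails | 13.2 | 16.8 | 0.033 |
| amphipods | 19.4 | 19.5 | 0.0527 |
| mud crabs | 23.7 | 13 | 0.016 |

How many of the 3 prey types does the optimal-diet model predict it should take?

Rank by E/h (kJ/s): mud crabs 1.82, amphipods 0.995, snails 0.786. Include each in turn until the next type's E/h falls below the running intake rate.
Rate on top 1: 0.3139. amphipods: 0.995 > 0.3139 → include.
Rate on top 2: 0.6269. snails: 0.786 > 0.6269 → include.
Optimal diet: mud crabs, amphipods, snails — 3 of 3 types.

3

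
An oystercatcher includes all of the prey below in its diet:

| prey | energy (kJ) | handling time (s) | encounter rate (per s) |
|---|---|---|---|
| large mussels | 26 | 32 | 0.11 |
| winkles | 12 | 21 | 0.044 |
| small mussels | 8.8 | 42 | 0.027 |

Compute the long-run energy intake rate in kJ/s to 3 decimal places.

Energy encountered per unit search time: 0.11×26 + 0.044×12 + 0.027×8.8 = 3.626 kJ/s.
Handling time per unit search time: 0.11×32 + 0.044×21 + 0.027×42 = 5.578.
Rate = 3.626/(1 + 5.578) = 0.5512 kJ/s.

0.551 kJ/s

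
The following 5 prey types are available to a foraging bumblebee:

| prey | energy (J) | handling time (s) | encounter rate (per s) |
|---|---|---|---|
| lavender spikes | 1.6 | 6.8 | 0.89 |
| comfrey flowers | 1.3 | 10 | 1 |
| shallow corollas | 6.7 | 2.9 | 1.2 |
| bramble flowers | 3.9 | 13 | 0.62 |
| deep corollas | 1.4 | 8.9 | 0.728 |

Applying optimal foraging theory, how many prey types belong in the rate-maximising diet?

Profitabilities (E/h, J/s): shallow corollas 2.31, bramble flowers 0.3, lavender spikes 0.235, deep corollas 0.157, comfrey flowers 0.13. Add prey in this order while the next type's profitability exceeds the intake rate on those already taken.
Rate on top 1: 1.795. bramble flowers: 0.3 < 1.795 → exclude; stop.
Optimal diet: shallow corollas — 1 of 5 types.

1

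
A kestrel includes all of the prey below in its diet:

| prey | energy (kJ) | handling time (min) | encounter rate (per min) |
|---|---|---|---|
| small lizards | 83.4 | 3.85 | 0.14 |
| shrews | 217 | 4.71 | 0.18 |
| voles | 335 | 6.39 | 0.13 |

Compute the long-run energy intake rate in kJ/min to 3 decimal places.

29.304 kJ/min

R = Σλ_iE_i / (1 + Σλ_ih_i)
Numerator: 0.14×83.4 + 0.18×217 + 0.13×335 = 94.29
Denominator: 1 + 0.14×3.85 + 0.18×4.71 + 0.13×6.39 = 3.218
R = 94.29/3.218 = 29.3 kJ/min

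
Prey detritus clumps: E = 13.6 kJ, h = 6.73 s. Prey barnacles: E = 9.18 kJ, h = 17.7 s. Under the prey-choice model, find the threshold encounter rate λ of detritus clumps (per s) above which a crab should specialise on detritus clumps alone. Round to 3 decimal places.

0.051 per s

Drop barnacles once their profitability E₂/h₂ falls below the rate achievable on detritus clumps alone: E₂/h₂ = λE₁/(1 + λh₁).
Solve for λ: λE₁h₂ = E₂(1 + λh₁) → λ(E₁h₂ − E₂h₁) = E₂ → λ = E₂/(E₁h₂ − E₂h₁).
λ = 9.18/(13.6×17.7 − 9.18×6.73) = 9.18/178.9 = 0.0513 per s.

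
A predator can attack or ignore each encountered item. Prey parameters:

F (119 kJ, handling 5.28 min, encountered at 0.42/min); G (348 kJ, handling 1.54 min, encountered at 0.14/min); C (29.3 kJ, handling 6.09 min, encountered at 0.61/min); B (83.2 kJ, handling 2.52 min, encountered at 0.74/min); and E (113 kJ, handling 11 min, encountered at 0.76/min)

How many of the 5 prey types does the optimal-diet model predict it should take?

Rank by E/h (kJ/min): G 226, B 33, F 22.5, E 10.3, C 4.81. Include each in turn until the next type's E/h falls below the running intake rate.
Rate on top 1: 40.08. B: 33 < 40.08 → exclude; stop.
Optimal diet: G — 1 of 5 types.

1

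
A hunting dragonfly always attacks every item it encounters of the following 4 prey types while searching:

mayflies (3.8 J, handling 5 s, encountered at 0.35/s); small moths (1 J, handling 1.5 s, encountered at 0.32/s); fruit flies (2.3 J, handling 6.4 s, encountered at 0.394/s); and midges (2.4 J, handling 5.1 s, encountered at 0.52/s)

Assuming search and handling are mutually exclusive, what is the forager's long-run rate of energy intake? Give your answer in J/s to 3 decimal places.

R = (0.35×3.8 + 0.32×1 + 0.394×2.3 + 0.52×2.4) / (1 + 0.35×5 + 0.32×1.5 + 0.394×6.4 + 0.52×5.1) = 3.804/8.404 = 0.4527 J/s.

0.453 J/s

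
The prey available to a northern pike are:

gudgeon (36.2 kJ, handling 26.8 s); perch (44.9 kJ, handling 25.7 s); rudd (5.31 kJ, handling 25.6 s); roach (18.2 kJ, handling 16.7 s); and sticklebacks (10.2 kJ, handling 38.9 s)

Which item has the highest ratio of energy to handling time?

perch

In descending order of E/h:
perch: 44.9/25.7 = 1.75 kJ/s
gudgeon: 36.2/26.8 = 1.35 kJ/s
roach: 18.2/16.7 = 1.09 kJ/s
sticklebacks: 10.2/38.9 = 0.262 kJ/s
rudd: 5.31/25.6 = 0.207 kJ/s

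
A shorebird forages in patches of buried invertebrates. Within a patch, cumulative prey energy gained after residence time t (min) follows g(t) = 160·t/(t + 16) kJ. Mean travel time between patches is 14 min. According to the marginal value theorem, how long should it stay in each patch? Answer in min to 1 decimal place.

By the marginal value theorem, leave when the instantaneous gain rate g'(t) equals the habitat-wide average g(t)/(T + t).
g'(t) = 160·16/(t + 16)². Setting 160·16/(t+16)² = 160t/[(t+16)(14+t)] gives 16(14+t) = t(t+16), so t² = 16×14 = 224.
t* = √224 = 14.97 min.

15.0 min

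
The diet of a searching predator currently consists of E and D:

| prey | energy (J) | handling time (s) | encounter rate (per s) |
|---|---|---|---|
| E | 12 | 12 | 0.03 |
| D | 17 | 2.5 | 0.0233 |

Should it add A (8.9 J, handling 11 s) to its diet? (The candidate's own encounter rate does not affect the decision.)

Yes

On E and D alone, R = ΣλE/(1+Σλh) = 0.7561/1.418 = 0.5331 J/s.
Profitability of A: 8.9/11 = 0.8091 J/s.
Since 0.8091 > R, including A increases the long-run rate.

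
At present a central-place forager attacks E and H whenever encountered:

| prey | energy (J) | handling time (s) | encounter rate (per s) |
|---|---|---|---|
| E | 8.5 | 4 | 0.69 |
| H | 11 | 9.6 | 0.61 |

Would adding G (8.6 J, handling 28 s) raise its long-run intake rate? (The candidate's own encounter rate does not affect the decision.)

On E and H alone, R = ΣλE/(1+Σλh) = 12.57/9.616 = 1.308 J/s.
G: E/h = 8.6/28 = 0.3071 J/s.
Since 0.3071 < R, time spent handling G is better spent searching.

No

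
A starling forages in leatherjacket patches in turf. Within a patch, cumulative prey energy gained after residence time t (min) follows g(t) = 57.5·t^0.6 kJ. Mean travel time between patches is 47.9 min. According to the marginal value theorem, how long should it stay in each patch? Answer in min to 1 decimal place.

71.8 min

Optimal t* satisfies g'(t*) = g(t*)/(T + t*).
g'(t) = 0.6·57.5·t^-0.4. Setting 0.6·57.5·t^-0.4 = 57.5·t^0.6/(47.9+t) gives 0.6(47.9+t) = t, so 0.40·t = 0.6×47.9.
t* = 0.6×47.9/0.40 = 71.85 min.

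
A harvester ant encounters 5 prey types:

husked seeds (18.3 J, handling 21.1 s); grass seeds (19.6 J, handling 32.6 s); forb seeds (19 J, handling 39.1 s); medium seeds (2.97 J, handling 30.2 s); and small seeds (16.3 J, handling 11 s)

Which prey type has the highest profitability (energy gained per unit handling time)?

In descending order of E/h:
small seeds: 16.3/11 = 1.48 J/s
husked seeds: 18.3/21.1 = 0.867 J/s
grass seeds: 19.6/32.6 = 0.601 J/s
forb seeds: 19/39.1 = 0.486 J/s
medium seeds: 2.97/30.2 = 0.0983 J/s

small seeds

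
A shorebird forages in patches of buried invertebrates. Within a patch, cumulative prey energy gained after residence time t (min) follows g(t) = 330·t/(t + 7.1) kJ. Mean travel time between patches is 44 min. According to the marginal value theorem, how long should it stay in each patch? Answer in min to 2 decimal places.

By the marginal value theorem, leave when the instantaneous gain rate g'(t) equals the habitat-wide average g(t)/(T + t).
g'(t) = 330·7.1/(t + 7.1)². Setting 330·7.1/(t+7.1)² = 330t/[(t+7.1)(44+t)] gives 7.1(44+t) = t(t+7.1), so t² = 7.1×44 = 312.4.
t* = √312.4 = 17.67 min.

17.67 min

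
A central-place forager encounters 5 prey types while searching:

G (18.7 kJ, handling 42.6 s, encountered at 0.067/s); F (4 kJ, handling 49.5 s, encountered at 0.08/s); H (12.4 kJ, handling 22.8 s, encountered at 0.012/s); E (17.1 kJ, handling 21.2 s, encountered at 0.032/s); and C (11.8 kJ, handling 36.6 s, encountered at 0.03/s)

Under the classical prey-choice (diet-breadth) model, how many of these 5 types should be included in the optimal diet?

Profitabilities (E/h, kJ/s): E 0.807, H 0.544, G 0.439, C 0.322, F 0.0808. Add prey in this order while the next type's profitability exceeds the intake rate on those already taken.
Rate on top 1: 0.326. H: 0.544 > 0.326 → include.
Rate on top 2: 0.3566. G: 0.439 > 0.3566 → include.
Rate on top 3: 0.4055. C: 0.322 < 0.4055 → exclude; stop.
Optimal diet: E, H, G — 3 of 5 types.

3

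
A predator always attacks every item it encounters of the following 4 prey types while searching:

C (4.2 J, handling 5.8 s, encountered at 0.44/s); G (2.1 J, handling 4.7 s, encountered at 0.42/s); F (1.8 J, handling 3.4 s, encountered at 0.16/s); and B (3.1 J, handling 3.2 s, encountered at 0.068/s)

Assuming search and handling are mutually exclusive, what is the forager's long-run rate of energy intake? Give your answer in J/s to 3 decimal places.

R = (0.44×4.2 + 0.42×2.1 + 0.16×1.8 + 0.068×3.1) / (1 + 0.44×5.8 + 0.42×4.7 + 0.16×3.4 + 0.068×3.2) = 3.229/6.288 = 0.5135 J/s.

0.514 J/s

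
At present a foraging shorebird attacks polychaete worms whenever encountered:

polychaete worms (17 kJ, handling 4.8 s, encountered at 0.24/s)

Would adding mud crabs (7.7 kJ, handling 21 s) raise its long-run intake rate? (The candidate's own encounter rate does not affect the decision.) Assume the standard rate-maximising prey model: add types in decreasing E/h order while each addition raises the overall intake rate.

No

On polychaete worms alone, R = ΣλE/(1+Σλh) = 4.08/2.152 = 1.896 kJ/s.
Profitability of mud crabs: 7.7/21 = 0.3667 kJ/s.
Since 0.3667 < R, time spent handling mud crabs is better spent searching.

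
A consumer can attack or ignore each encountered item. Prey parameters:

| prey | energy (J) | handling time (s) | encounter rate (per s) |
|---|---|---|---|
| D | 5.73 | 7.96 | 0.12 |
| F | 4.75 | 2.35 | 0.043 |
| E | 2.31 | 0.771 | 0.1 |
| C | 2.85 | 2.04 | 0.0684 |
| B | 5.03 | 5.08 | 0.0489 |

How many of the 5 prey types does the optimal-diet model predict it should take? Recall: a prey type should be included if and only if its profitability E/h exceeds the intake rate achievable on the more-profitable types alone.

E/h in descending order: E 3, F 2.02, C 1.4, B 0.99, D 0.72 J/s. The optimal diet is the largest prefix of this list for which every included type satisfies E_i/h_i > R on the types above it.
Rate on top 1: 0.2145. F: 2.02 > 0.2145 → include.
Rate on top 2: 0.3694. C: 1.4 > 0.3694 → include.
Rate on top 3: 0.4783. B: 0.99 > 0.4783 → include.
Rate on top 4: 0.5595. D: 0.72 > 0.5595 → include.
Optimal diet: E, F, C, B, D — 5 of 5 types.

5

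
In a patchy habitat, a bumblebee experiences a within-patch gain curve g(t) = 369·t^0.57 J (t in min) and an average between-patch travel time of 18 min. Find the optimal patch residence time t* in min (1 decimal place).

Optimal t* satisfies g'(t*) = g(t*)/(T + t*).
g'(t) = 0.57·369·t^-0.43. Setting 0.57·369·t^-0.43 = 369·t^0.57/(18+t) gives 0.57(18+t) = t, so 0.43·t = 0.57×18.
t* = 0.57×18/0.43 = 23.86 min.

23.9 min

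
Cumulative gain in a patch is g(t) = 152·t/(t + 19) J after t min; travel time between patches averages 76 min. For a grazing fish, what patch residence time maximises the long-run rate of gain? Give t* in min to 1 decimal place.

Optimal t* satisfies g'(t*) = g(t*)/(T + t*).
g'(t) = 152·19/(t + 19)². Setting 152·19/(t+19)² = 152t/[(t+19)(76+t)] gives 19(76+t) = t(t+19), so t² = 19×76 = 1444.
t* = √1444 = 38 min.

38.0 min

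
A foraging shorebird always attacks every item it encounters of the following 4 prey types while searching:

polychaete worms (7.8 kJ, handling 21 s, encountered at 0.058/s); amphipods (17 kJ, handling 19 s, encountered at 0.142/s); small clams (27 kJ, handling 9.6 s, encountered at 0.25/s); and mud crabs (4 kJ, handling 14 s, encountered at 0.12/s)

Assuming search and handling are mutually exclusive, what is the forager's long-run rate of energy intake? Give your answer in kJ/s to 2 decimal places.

1.12 kJ/s

R = (0.058×7.8 + 0.142×17 + 0.25×27 + 0.12×4) / (1 + 0.058×21 + 0.142×19 + 0.25×9.6 + 0.12×14) = 10.1/8.996 = 1.122 kJ/s.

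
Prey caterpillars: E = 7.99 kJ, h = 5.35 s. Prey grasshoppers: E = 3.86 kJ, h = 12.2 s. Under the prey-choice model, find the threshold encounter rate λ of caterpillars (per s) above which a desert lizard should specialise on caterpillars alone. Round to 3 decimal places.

0.050 per s

At the threshold, the rate on caterpillars alone equals the profitability of grasshoppers: λ·7.99/(1 + λ·5.35) = 3.86/12.2 = 0.3164.
Rearranging, λ(7.99 − 0.3164×5.35) = 0.3164, so λ = 0.3164/6.297 = 0.05024 per s.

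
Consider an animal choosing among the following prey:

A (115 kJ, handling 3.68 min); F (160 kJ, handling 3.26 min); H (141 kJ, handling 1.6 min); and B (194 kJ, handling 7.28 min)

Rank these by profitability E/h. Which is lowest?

B

In descending order of E/h:
H: 141/1.6 = 88.1 kJ/min
F: 160/3.26 = 49.1 kJ/min
A: 115/3.68 = 31.2 kJ/min
B: 194/7.28 = 26.6 kJ/min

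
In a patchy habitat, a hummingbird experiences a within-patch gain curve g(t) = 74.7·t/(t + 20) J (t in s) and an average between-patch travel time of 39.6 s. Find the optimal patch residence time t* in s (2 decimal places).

28.14 s

Maximise g(t)/(T+t): set derivative to zero → g'(t)(T+t) = g(t).
g'(t) = 74.7·20/(t + 20)². Setting 74.7·20/(t+20)² = 74.7t/[(t+20)(39.6+t)] gives 20(39.6+t) = t(t+20), so t² = 20×39.6 = 792.
t* = √792 = 28.14 s.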